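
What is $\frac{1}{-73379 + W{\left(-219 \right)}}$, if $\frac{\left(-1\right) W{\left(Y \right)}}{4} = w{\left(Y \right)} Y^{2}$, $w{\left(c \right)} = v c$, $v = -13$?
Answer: $- \frac{1}{546253247} \approx -1.8307 \cdot 10^{-9}$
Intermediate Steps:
$w{\left(c \right)} = - 13 c$
$W{\left(Y \right)} = 52 Y^{3}$ ($W{\left(Y \right)} = - 4 - 13 Y Y^{2} = - 4 \left(- 13 Y^{3}\right) = 52 Y^{3}$)
$\frac{1}{-73379 + W{\left(-219 \right)}} = \frac{1}{-73379 + 52 \left(-219\right)^{3}} = \frac{1}{-73379 + 52 \left(-10503459\right)} = \frac{1}{-73379 - 546179868} = \frac{1}{-546253247} = - \frac{1}{546253247}$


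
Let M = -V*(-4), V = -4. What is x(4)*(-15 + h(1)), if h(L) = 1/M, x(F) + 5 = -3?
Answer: 241/2 ≈ 120.50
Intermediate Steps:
x(F) = -8 (x(F) = -5 - 3 = -8)
M = -16 (M = -1*(-4)*(-4) = 4*(-4) = -16)
h(L) = -1/16 (h(L) = 1/(-16) = -1/16)
x(4)*(-15 + h(1)) = -8*(-15 - 1/16) = -8*(-241/16) = 241/2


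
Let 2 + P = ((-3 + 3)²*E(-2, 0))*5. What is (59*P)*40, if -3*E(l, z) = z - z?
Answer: -4720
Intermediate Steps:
E(l, z) = 0 (E(l, z) = -(z - z)/3 = -⅓*0 = 0)
P = -2 (P = -2 + ((-3 + 3)²*0)*5 = -2 + (0²*0)*5 = -2 + (0*0)*5 = -2 + 0*5 = -2 + 0 = -2)
(59*P)*40 = (59*(-2))*40 = -118*40 = -4720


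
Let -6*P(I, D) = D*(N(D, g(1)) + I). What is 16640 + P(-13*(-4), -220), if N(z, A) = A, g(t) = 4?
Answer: 56080/3 ≈ 18693.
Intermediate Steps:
P(I, D) = -D*(4 + I)/6
16640 + P(-13*(-4), -220) = 16640 - ⅙*(-220)*(4 - 13*(-4)) = 16640 - ⅙*(-220)*(4 + 52) = 16640 - ⅙*(-220)*56 = 16640 + 6160/3 = 56080/3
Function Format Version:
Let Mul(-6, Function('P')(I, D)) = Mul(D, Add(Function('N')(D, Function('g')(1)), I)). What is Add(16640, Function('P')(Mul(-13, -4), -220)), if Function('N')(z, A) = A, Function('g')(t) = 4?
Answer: Rational(56080, 3) ≈ 18693.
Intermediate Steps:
Function('P')(I, D) = Mul(Rational(-1, 6), D, Add(4, I)) (Function('P')(I, D) = Mul(Rational(-1, 6), Mul(D, Add(4, I))) = Mul(Rational(-1, 6), D, Add(4, I)))
Add(16640, Function('P')(Mul(-13, -4), -220)) = Add(16640, Mul(Rational(-1, 6), -220, Add(4, Mul(-13, -4)))) = Add(16640, Mul(Rational(-1, 6), -220, Add(4, 52))) = Add(16640, Mul(Rational(-1, 6), -220, 56)) = Add(16640, Rational(6160, 3)) = Rational(56080, 3)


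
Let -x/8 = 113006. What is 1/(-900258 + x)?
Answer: -1/1804306 ≈ -5.5423e-7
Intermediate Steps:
x = -904048 (x = -8*113006 = -904048)
1/(-900258 + x) = 1/(-900258 - 904048) = 1/(-1804306) = -1/1804306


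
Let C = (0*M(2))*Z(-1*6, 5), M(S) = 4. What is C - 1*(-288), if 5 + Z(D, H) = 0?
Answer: 288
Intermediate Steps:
Z(D, H) = -5 (Z(D, H) = -5 + 0 = -5)
C = 0 (C = (0*4)*(-5) = 0*(-5) = 0)
C - 1*(-288) = 0 - 1*(-288) = 0 + 288 = 288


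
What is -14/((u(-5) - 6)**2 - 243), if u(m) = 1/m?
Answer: 175/2557 ≈ 0.068440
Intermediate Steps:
u(m) = 1/m
-14/((u(-5) - 6)**2 - 243) = -14/((1/(-5) - 6)**2 - 243) = -14/((-1/5 - 6)**2 - 243) = -14/((-31/5)**2 - 243) = -14/(961/25 - 243) = -14/(-5114/25) = -25/5114*(-14) = 175/2557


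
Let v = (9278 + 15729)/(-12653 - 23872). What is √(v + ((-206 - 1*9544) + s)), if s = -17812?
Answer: I*√1470828230277/7305 ≈ 166.02*I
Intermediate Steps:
v = -25007/36525 (v = 25007/(-36525) = 25007*(-1/36525) = -25007/36525 ≈ -0.68465)
√(v + ((-206 - 1*9544) + s)) = √(-25007/36525 + ((-206 - 1*9544) - 17812)) = √(-25007/36525 + ((-206 - 9544) - 17812)) = √(-25007/36525 + (-9750 - 17812)) = √(-25007/36525 - 27562) = √(-1006727057/36525) = I*√1470828230277/7305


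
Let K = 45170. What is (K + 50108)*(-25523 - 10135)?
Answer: -3397422924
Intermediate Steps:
(K + 50108)*(-25523 - 10135) = (45170 + 50108)*(-25523 - 10135) = 95278*(-35658) = -3397422924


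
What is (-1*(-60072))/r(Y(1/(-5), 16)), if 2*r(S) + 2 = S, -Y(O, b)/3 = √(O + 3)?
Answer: 600720/53 - 180216*√70/53 ≈ -17115.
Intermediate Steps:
Y(O, b) = -3*√(3 + O) (Y(O, b) = -3*√(O + 3) = -3*√(3 + O))
r(S) = -1 + S/2
(-1*(-60072))/r(Y(1/(-5), 16)) = (-1*(-60072))/(-1 + (-3*√(3 + 1/(-5)))/2) = 60072/(-1 + (-3*√(3 - ⅕))/2) = 60072/(-1 + (-3*√70/5)/2) = 60072/(-1 - 3*√70/10)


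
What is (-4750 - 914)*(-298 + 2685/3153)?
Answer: 1768884192/1051 ≈ 1.6830e+6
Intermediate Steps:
(-4750 - 914)*(-298 + 2685/3153) = -5664*(-298 + 2685*(1/3153)) = -5664*(-298 + 895/1051) = -5664*(-312303/1051) = 1768884192/1051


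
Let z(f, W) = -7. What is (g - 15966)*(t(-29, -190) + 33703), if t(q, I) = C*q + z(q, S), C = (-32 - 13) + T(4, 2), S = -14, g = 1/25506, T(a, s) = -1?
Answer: -7132612344425/12753 ≈ -5.5929e+8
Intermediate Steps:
g = 1/25506 ≈ 3.9206e-5
C = -46 (C = (-32 - 13) - 1 = -45 - 1 = -46)
t(q, I) = -7 - 46*q (t(q, I) = -46*q - 7 = -7 - 46*q)
(g - 15966)*(t(-29, -190) + 33703) = (1/25506 - 15966)*((-7 - 46*(-29)) + 33703) = -407228795*((-7 + 1334) + 33703)/25506 = -407228795*(1327 + 33703)/25506 = -407228795/25506*35030 = -7132612344425/12753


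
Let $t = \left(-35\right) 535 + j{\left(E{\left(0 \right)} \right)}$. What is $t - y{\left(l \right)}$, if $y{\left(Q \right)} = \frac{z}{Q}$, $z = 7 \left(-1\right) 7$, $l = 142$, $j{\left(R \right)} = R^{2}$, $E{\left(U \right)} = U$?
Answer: $- \frac{2658901}{142} \approx -18725.0$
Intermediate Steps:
$z = -49$ ($z = \left(-7\right) 7 = -49$)
$t = -18725$ ($t = \left(-35\right) 535 + 0^{2} = -18725 + 0 = -18725$)
$y{\left(Q \right)} = - \frac{49}{Q}$
$t - y{\left(l \right)} = -18725 - - \frac{49}{142} = -18725 + \frac{49}{142} = - \frac{2658901}{142}$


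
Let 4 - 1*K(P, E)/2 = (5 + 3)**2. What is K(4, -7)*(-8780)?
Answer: 1053600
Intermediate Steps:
K(P, E) = -120 (K(P, E) = 8 - 2*(5 + 3)**2 = 8 - 2*8**2 = 8 - 2*64 = 8 - 128 = -120)
K(4, -7)*(-8780) = -120*(-8780) = 1053600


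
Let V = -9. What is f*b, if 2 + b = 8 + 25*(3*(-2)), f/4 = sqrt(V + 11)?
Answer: -576*sqrt(2) ≈ -814.59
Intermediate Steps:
f = 4*sqrt(2) (f = 4*sqrt(-9 + 11) = 4*sqrt(2) ≈ 5.6569)
b = -144 (b = -2 + (8 + 25*(3*(-2))) = -2 + (8 + 25*(-6)) = -2 + (8 - 150) = -2 - 142 = -144)
f*b = (4*sqrt(2))*(-144) = -576*sqrt(2)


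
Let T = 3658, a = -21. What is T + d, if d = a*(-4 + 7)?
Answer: 3595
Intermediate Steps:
d = -63 (d = -21*(-4 + 7) = -21*3 = -63)
T + d = 3658 - 63 = 3595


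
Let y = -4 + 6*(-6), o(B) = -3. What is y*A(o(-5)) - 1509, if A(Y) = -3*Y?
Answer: -1869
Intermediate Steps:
y = -40 (y = -4 - 36 = -40)
y*A(o(-5)) - 1509 = -(-120)*(-3) - 1509 = -40*9 - 1509 = -360 - 1509 = -1869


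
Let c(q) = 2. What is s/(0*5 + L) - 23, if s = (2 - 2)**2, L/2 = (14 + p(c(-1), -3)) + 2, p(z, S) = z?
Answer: -23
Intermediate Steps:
L = 36 (L = 2*((14 + 2) + 2) = 2*(16 + 2) = 2*18 = 36)
s = 0 (s = 0**2 = 0)
s/(0*5 + L) - 23 = 0/(0*5 + 36) - 23 = 0/(0 + 36) - 23 = 0/36 - 23 = 0*(1/36) - 23 = 0 - 23 = -23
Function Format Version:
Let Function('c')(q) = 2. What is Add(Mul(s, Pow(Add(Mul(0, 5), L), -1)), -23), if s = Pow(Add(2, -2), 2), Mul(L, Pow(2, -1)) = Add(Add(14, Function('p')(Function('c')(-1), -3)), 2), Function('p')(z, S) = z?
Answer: -23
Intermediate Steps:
L = 36 (L = Mul(2, Add(Add(14, 2), 2)) = Mul(2, Add(16, 2)) = Mul(2, 18) = 36)
s = 0 (s = Pow(0, 2) = 0)
Add(Mul(s, Pow(Add(Mul(0, 5), L), -1)), -23) = Add(Mul(0, Pow(Add(Mul(0, 5), 36), -1)), -23) = Add(Mul(0, Pow(Add(0, 36), -1)), -23) = Add(Mul(0, Pow(36, -1)), -23) = Add(Mul(0, Rational(1, 36)), -23) = Add(0, -23) = -23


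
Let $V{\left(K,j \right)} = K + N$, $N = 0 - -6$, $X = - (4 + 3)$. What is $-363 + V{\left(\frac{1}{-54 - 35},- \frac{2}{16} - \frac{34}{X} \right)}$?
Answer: $- \frac{31774}{89} \approx -357.01$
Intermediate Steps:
$X = -7$ ($X = \left(-1\right) 7 = -7$)
$N = 6$ ($N = 0 + 6 = 6$)
$V{\left(K,j \right)} = 6 + K$ ($V{\left(K,j \right)} = K + 6 = 6 + K$)
$-363 + V{\left(\frac{1}{-54 - 35},- \frac{2}{16} - \frac{34}{X} \right)} = -363 + \left(6 + \frac{1}{-54 - 35}\right) = -363 + \left(6 + \frac{1}{-89}\right) = -363 + \left(6 - \frac{1}{89}\right) = -363 + \frac{533}{89} = - \frac{31774}{89}$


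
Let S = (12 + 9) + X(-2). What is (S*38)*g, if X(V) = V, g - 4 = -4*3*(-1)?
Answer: 11552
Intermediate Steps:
g = 16 (g = 4 - 4*3*(-1) = 4 - 12*(-1) = 4 + 12 = 16)
S = 19 (S = (12 + 9) - 2 = 21 - 2 = 19)
(S*38)*g = (19*38)*16 = 722*16 = 11552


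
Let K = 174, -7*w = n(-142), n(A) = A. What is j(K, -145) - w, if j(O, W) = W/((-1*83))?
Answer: -10771/581 ≈ -18.539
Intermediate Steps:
w = 142/7 (w = -⅐*(-142) = 142/7 ≈ 20.286)
j(O, W) = -W/83 (j(O, W) = W/(-83) = W*(-1/83) = -W/83)
j(K, -145) - w = -1/83*(-145) - 1*142/7 = 145/83 - 142/7 = -10771/581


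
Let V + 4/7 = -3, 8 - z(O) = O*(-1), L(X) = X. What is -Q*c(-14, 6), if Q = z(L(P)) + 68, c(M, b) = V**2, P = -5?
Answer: -44375/49 ≈ -905.61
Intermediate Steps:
z(O) = 8 + O (z(O) = 8 - O*(-1) = 8 - (-1)*O = 8 + O)
V = -25/7 (V = -4/7 - 3 = -25/7 ≈ -3.5714)
c(M, b) = 625/49 (c(M, b) = (-25/7)**2 = 625/49)
Q = 71 (Q = (8 - 5) + 68 = 3 + 68 = 71)
-Q*c(-14, 6) = -71*625/49 = -1*44375/49 = -44375/49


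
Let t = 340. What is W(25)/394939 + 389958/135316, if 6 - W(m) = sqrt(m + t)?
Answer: 77005217229/26720782862 - sqrt(365)/394939 ≈ 2.8818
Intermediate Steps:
W(m) = 6 - sqrt(340 + m) (W(m) = 6 - sqrt(m + 340) = 6 - sqrt(340 + m))
W(25)/394939 + 389958/135316 = (6 - sqrt(340 + 25))/394939 + 389958/135316 = (6 - sqrt(365))*(1/394939) + 389958*(1/135316) = (6/394939 - sqrt(365)/394939) + 194979/67658 = 77005217229/26720782862 - sqrt(365)/394939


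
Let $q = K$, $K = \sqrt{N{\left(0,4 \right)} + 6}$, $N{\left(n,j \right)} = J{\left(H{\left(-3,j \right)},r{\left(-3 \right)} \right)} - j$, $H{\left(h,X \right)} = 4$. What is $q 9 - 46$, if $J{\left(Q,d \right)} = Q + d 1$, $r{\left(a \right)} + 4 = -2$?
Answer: $-46$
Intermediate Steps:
$r{\left(a \right)} = -6$ ($r{\left(a \right)} = -4 - 2 = -6$)
$J{\left(Q,d \right)} = Q + d$
$N{\left(n,j \right)} = -2 - j$ ($N{\left(n,j \right)} = \left(4 - 6\right) - j = -2 - j$)
$K = 0$ ($K = \sqrt{\left(-2 - 4\right) + 6} = \sqrt{-6 + 6} = \sqrt{0} = 0$)
$q = 0$
$q 9 - 46 = 0 \cdot 9 - 46 = 0 - 46 = -46$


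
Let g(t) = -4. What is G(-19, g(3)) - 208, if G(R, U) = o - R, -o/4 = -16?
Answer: -125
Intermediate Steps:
o = 64 (o = -4*(-16) = 64)
G(R, U) = 64 - R
G(-19, g(3)) - 208 = (64 - 1*(-19)) - 208 = (64 + 19) - 208 = 83 - 208 = -125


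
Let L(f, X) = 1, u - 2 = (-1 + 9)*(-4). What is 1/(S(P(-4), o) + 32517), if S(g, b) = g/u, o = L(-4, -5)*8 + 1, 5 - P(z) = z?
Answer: 10/325167 ≈ 3.0753e-5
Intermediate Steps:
u = -30 (u = 2 + (-1 + 9)*(-4) = 2 + 8*(-4) = 2 - 32 = -30)
P(z) = 5 - z
o = 9 (o = 1*8 + 1 = 8 + 1 = 9)
S(g, b) = -g/30 (S(g, b) = g/(-30) = g*(-1/30) = -g/30)
1/(S(P(-4), o) + 32517) = 1/(-(5 - 1*(-4))/30 + 32517) = 1/(-(5 + 4)/30 + 32517) = 1/(-1/30*9 + 32517) = 1/(-3/10 + 32517) = 1/(325167/10) = 10/325167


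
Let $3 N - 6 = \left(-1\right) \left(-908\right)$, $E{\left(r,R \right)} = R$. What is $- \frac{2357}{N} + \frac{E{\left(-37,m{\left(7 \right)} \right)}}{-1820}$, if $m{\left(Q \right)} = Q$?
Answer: $- \frac{919687}{118820} \approx -7.7402$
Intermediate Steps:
$N = \frac{914}{3}$ ($N = 2 + \frac{\left(-1\right) \left(-908\right)}{3} = 2 + \frac{1}{3} \cdot 908 = 2 + \frac{908}{3} = \frac{914}{3} \approx 304.67$)
$- \frac{2357}{N} + \frac{E{\left(-37,m{\left(7 \right)} \right)}}{-1820} = - \frac{2357}{\frac{914}{3}} + \frac{7}{-1820} = \left(-2357\right) \frac{3}{914} + 7 \left(- \frac{1}{1820}\right) = - \frac{7071}{914} - \frac{1}{260} = - \frac{919687}{118820}$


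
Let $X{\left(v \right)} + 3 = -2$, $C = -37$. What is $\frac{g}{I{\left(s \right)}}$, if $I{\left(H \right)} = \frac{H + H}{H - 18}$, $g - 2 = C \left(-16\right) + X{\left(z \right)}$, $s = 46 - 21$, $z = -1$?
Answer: $\frac{4123}{50} \approx 82.46$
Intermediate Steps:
$s = 25$
$X{\left(v \right)} = -5$ ($X{\left(v \right)} = -3 - 2 = -5$)
$g = 589$ ($g = 2 - -587 = 2 + \left(592 - 5\right) = 2 + 587 = 589$)
$I{\left(H \right)} = \frac{2 H}{-18 + H}$
$\frac{g}{I{\left(s \right)}} = \frac{589}{2 \cdot 25 \frac{1}{-18 + 25}} = \frac{589}{2 \cdot 25 \cdot \frac{1}{7}} = \frac{589}{\frac{50}{7}} = 589 \cdot \frac{7}{50} = \frac{4123}{50}$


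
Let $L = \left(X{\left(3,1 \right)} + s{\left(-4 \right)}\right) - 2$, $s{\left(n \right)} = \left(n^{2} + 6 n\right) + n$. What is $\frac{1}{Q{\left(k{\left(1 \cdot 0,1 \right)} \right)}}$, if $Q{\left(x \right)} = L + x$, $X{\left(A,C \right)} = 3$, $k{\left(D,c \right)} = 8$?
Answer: $- \frac{1}{3} \approx -0.33333$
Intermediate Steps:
$s{\left(n \right)} = n^{2} + 7 n$
$L = -11$ ($L = \left(3 - 4 \left(7 - 4\right)\right) - 2 = \left(3 - 12\right) - 2 = -9 - 2 = -11$)
$Q{\left(x \right)} = -11 + x$
$\frac{1}{Q{\left(k{\left(1 \cdot 0,1 \right)} \right)}} = \frac{1}{-11 + 8} = \frac{1}{-3} = - \frac{1}{3}$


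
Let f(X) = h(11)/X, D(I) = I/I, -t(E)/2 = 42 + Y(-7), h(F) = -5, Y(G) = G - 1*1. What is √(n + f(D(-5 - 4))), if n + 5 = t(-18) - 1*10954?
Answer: 2*I*√2758 ≈ 105.03*I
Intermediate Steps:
Y(G) = -1 + G (Y(G) = G - 1 = -1 + G)
t(E) = -68 (t(E) = -2*(42 + (-1 - 7)) = -2*(42 - 8) = -2*34 = -68)
D(I) = 1
f(X) = -5/X
n = -11027 (n = -5 + (-68 - 1*10954) = -5 + (-68 - 10954) = -5 - 11022 = -11027)
√(n + f(D(-5 - 4))) = √(-11027 - 5/1) = √(-11027 - 5*1) = √(-11027 - 5) = √(-11032) = 2*I*√2758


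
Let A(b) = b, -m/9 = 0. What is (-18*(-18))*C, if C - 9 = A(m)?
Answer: 2916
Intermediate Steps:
m = 0 (m = -9*0 = 0)
C = 9 (C = 9 + 0 = 9)
(-18*(-18))*C = -18*(-18)*9 = 324*9 = 2916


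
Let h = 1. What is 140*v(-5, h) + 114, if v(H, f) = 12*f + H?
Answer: 1094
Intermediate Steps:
v(H, f) = H + 12*f
140*v(-5, h) + 114 = 140*(-5 + 12*1) + 114 = 140*(-5 + 12) + 114 = 140*7 + 114 = 980 + 114 = 1094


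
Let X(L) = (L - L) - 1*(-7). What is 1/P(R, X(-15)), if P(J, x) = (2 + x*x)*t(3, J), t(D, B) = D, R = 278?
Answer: 1/153 ≈ 0.0065359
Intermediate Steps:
X(L) = 7 (X(L) = 0 + 7 = 7)
P(J, x) = 6 + 3*x² (P(J, x) = (2 + x*x)*3 = (2 + x²)*3 = 6 + 3*x²)
1/P(R, X(-15)) = 1/(6 + 3*7²) = 1/(6 + 3*49) = 1/(6 + 147) = 1/153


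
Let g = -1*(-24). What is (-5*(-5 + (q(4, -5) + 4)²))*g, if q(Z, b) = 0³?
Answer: -1320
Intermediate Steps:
q(Z, b) = 0
g = 24
(-5*(-5 + (q(4, -5) + 4)²))*g = -5*(-5 + (0 + 4)²)*24 = -5*(-5 + 4²)*24 = -5*(-5 + 16)*24 = -5*11*24 = -55*24 = -1320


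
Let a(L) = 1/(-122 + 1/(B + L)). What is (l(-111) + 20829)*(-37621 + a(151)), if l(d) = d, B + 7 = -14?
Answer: -12361012846542/15859 ≈ -7.7943e+8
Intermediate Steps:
B = -21 (B = -7 - 14 = -21)
a(L) = 1/(-122 + 1/(-21 + L))
(l(-111) + 20829)*(-37621 + a(151)) = (-111 + 20829)*(-37621 + (21 - 1*151)/(-2563 + 122*151)) = 20718*(-37621 + (21 - 151)/(-2563 + 18422)) = 20718*(-37621 - 130/15859) = 20718*(-596631569/15859) = -12361012846542/15859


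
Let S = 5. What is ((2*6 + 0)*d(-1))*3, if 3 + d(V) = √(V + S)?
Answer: -36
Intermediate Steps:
d(V) = -3 + √(5 + V) (d(V) = -3 + √(V + 5) = -3 + √(5 + V))
((2*6 + 0)*d(-1))*3 = ((2*6 + 0)*(-3 + √(5 - 1)))*3 = ((12 + 0)*(-3 + √4))*3 = (12*(-3 + 2))*3 = (12*(-1))*3 = -12*3 = -36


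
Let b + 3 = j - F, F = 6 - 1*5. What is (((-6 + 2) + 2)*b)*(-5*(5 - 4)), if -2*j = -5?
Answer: -15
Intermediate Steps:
j = 5/2 (j = -½*(-5) = 5/2 ≈ 2.5000)
F = 1 (F = 6 - 5 = 1)
b = -3/2 (b = -3 + (5/2 - 1*1) = -3 + (5/2 - 1) = -3 + 3/2 = -3/2 ≈ -1.5000)
(((-6 + 2) + 2)*b)*(-5*(5 - 4)) = (((-6 + 2) + 2)*(-3/2))*(-5*(5 - 4)) = ((-4 + 2)*(-3/2))*(-5*1) = -2*(-3/2)*(-5) = 3*(-5) = -15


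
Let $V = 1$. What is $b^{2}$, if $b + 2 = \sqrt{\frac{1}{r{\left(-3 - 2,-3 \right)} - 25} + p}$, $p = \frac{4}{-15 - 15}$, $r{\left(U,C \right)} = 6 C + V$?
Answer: $\frac{\left(140 - i \sqrt{770}\right)^{2}}{4900} \approx 3.8429 - 1.5856 i$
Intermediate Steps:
$r{\left(U,C \right)} = 1 + 6 C$ ($r{\left(U,C \right)} = 6 C + 1 = 1 + 6 C$)
$p = - \frac{2}{15}$ ($p = \frac{4}{-15 - 15} = \frac{4}{-30} = 4 \left(- \frac{1}{30}\right) = - \frac{2}{15} \approx -0.13333$)
$b = -2 + \frac{i \sqrt{770}}{70}$ ($b = -2 + \sqrt{\frac{1}{\left(1 + 6 \left(-3\right)\right) - 25} - \frac{2}{15}} = -2 + \sqrt{\frac{1}{\left(1 - 18\right) - 25} - \frac{2}{15}} = -2 + \sqrt{\frac{1}{-17 - 25} - \frac{2}{15}} = -2 + \sqrt{\frac{1}{-42} - \frac{2}{15}} = -2 + \sqrt{- \frac{1}{42} - \frac{2}{15}} = -2 + \sqrt{- \frac{11}{70}} = -2 + \frac{i \sqrt{770}}{70} \approx -2.0 + 0.39641 i$)
$b^{2} = \left(-2 + \frac{i \sqrt{770}}{70}\right)^{2}$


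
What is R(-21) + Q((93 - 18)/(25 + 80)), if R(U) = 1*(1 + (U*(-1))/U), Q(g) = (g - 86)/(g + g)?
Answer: -597/10 ≈ -59.700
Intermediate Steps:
Q(g) = (-86 + g)/(2*g) (Q(g) = (-86 + g)/((2*g)) = (-86 + g)*(1/(2*g)) = (-86 + g)/(2*g))
R(U) = 0 (R(U) = 1*(1 + (-U)/U) = 1*(1 - 1) = 1*0 = 0)
R(-21) + Q((93 - 18)/(25 + 80)) = 0 + (-86 + (93 - 18)/(25 + 80))/(2*(((93 - 18)/(25 + 80)))) = 0 + (-86 + 75/105)/(2*((75/105))) = 0 + (-86 + 75*(1/105))/(2*((75*(1/105)))) = 0 + (-86 + 5/7)/(2*(5/7)) = 0 + (½)*(7/5)*(-597/7) = 0 - 597/10 = -597/10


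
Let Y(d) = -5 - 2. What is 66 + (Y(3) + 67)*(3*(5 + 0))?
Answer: 966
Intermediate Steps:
Y(d) = -7
66 + (Y(3) + 67)*(3*(5 + 0)) = 66 + (-7 + 67)*(3*(5 + 0)) = 66 + 60*(3*5) = 66 + 60*15 = 66 + 900 = 966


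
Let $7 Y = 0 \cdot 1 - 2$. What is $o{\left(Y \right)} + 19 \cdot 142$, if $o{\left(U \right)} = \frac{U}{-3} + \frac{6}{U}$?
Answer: $\frac{56219}{21} \approx 2677.1$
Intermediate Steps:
$Y = - \frac{2}{7}$ ($Y = \frac{0 \cdot 1 - 2}{7} = \frac{0 - 2}{7} = \frac{1}{7} \left(-2\right) = - \frac{2}{7} \approx -0.28571$)
$o{\left(U \right)} = \frac{6}{U} - \frac{U}{3}$ ($o{\left(U \right)} = U \left(- \frac{1}{3}\right) + \frac{6}{U} = - \frac{U}{3} + \frac{6}{U} = \frac{6}{U} - \frac{U}{3}$)
$o{\left(Y \right)} + 19 \cdot 142 = \left(\frac{6}{- \frac{2}{7}} - - \frac{2}{21}\right) + 19 \cdot 142 = \left(6 \left(- \frac{7}{2}\right) + \frac{2}{21}\right) + 2698 = \left(-21 + \frac{2}{21}\right) + 2698 = - \frac{439}{21} + 2698 = \frac{56219}{21}$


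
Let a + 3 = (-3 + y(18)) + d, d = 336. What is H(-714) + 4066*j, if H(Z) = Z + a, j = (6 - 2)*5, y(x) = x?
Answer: 80954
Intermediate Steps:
j = 20 (j = 4*5 = 20)
a = 348 (a = -3 + ((-3 + 18) + 336) = -3 + (15 + 336) = -3 + 351 = 348)
H(Z) = 348 + Z (H(Z) = Z + 348 = 348 + Z)
H(-714) + 4066*j = (348 - 714) + 4066*20 = -366 + 81320 = 80954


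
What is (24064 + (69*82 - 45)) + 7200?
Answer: 36877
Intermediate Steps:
(24064 + (69*82 - 45)) + 7200 = (24064 + (5658 - 45)) + 7200 = (24064 + 5613) + 7200 = 29677 + 7200 = 36877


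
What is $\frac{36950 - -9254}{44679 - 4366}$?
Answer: $\frac{46204}{40313} \approx 1.1461$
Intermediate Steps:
$\frac{36950 - -9254}{44679 - 4366} = \frac{36950 + \left(-5705 + 14959\right)}{40313} = \left(36950 + 9254\right) \frac{1}{40313} = 46204 \cdot \frac{1}{40313} = \frac{46204}{40313}$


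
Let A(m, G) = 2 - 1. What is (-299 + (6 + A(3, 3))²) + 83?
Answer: -167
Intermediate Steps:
A(m, G) = 1
(-299 + (6 + A(3, 3))²) + 83 = (-299 + (6 + 1)²) + 83 = (-299 + 7²) + 83 = (-299 + 49) + 83 = -250 + 83 = -167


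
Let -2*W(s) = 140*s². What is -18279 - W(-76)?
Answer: 386041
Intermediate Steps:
W(s) = -70*s²
-18279 - W(-76) = -18279 - (-70)*(-76)² = -18279 - (-70)*5776 = -18279 - 1*(-404320) = -18279 + 404320 = 386041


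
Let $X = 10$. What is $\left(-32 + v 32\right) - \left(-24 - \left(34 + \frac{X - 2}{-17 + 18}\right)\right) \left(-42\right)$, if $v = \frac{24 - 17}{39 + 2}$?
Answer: $- \frac{114740}{41} \approx -2798.5$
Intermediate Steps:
$v = \frac{7}{41} \approx 0.17073$
$\left(-32 + v 32\right) - \left(-24 - \left(34 + \frac{X - 2}{-17 + 18}\right)\right) \left(-42\right) = \left(-32 + \frac{7}{41} \cdot 32\right) - \left(-24 - \left(34 + \frac{10 - 2}{-17 + 18}\right)\right) \left(-42\right) = \left(-32 + \frac{224}{41}\right) - \left(-24 - \left(34 + \frac{8}{1}\right)\right) \left(-42\right) = - \frac{1088}{41} - \left(-24 - \left(34 + 8 \cdot 1\right)\right) \left(-42\right) = - \frac{1088}{41} - \left(-24 - 42\right) \left(-42\right) = - \frac{1088}{41} - \left(-66\right) \left(-42\right) = - \frac{1088}{41} - 2772 = - \frac{114740}{41}$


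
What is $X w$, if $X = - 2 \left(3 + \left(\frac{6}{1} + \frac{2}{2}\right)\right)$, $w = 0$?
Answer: $0$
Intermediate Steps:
$X = -20$ ($X = - 2 \left(3 + \left(6 \cdot 1 + 2 \cdot \frac{1}{2}\right)\right) = - 2 \left(3 + \left(6 + 1\right)\right) = - 2 \left(3 + 7\right) = \left(-2\right) 10 = -20$)
$X w = \left(-20\right) 0 = 0$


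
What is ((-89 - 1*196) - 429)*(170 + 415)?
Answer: -417690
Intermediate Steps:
((-89 - 1*196) - 429)*(170 + 415) = ((-89 - 196) - 429)*585 = (-285 - 429)*585 = -714*585 = -417690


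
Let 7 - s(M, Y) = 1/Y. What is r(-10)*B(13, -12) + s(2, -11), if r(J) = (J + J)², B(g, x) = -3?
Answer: -13122/11 ≈ -1192.9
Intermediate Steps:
s(M, Y) = 7 - 1/Y
r(J) = 4*J² (r(J) = (2*J)² = 4*J²)
r(-10)*B(13, -12) + s(2, -11) = (4*(-10)²)*(-3) + (7 - 1/(-11)) = (4*100)*(-3) + (7 - 1*(-1/11)) = 400*(-3) + (7 + 1/11) = -1200 + 78/11 = -13122/11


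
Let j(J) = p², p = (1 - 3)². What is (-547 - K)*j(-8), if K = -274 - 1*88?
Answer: -2960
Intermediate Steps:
p = 4 (p = (-2)² = 4)
K = -362 (K = -274 - 88 = -362)
j(J) = 16 (j(J) = 4² = 16)
(-547 - K)*j(-8) = (-547 - 1*(-362))*16 = (-547 + 362)*16 = -185*16 = -2960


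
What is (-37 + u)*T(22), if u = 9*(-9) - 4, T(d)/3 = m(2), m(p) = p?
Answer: -732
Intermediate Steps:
T(d) = 6 (T(d) = 3*2 = 6)
u = -85 (u = -81 - 4 = -85)
(-37 + u)*T(22) = (-37 - 85)*6 = -122*6 = -732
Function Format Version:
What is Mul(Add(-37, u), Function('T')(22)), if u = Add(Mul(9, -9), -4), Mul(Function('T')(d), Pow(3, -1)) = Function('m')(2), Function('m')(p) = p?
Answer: -732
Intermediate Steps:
Function('T')(d) = 6 (Function('T')(d) = Mul(3, 2) = 6)
u = -85 (u = Add(-81, -4) = -85)
Mul(Add(-37, u), Function('T')(22)) = Mul(Add(-37, -85), 6) = Mul(-122, 6) = -732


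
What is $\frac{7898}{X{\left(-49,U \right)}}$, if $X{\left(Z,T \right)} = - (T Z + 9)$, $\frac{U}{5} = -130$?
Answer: $- \frac{7898}{31859} \approx -0.2479$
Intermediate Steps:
$U = -650$ ($U = 5 \left(-130\right) = -650$)
$X{\left(Z,T \right)} = -9 - T Z$ ($X{\left(Z,T \right)} = - (9 + T Z) = -9 - T Z$)
$\frac{7898}{X{\left(-49,U \right)}} = \frac{7898}{-9 - \left(-650\right) \left(-49\right)} = \frac{7898}{-9 - 31850} = \frac{7898}{-31859} = 7898 \left(- \frac{1}{31859}\right) = - \frac{7898}{31859}$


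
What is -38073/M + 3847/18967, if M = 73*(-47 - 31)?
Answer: 19077831/2769182 ≈ 6.8893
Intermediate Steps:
M = -5694 (M = 73*(-78) = -5694)
-38073/M + 3847/18967 = -38073/(-5694) + 3847/18967 = -38073*(-1/5694) + 3847*(1/18967) = 12691/1898 + 3847/18967 = 19077831/2769182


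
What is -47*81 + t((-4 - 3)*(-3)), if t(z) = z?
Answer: -3786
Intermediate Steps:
-47*81 + t((-4 - 3)*(-3)) = -47*81 + (-4 - 3)*(-3) = -3807 - 7*(-3) = -3807 + 21 = -3786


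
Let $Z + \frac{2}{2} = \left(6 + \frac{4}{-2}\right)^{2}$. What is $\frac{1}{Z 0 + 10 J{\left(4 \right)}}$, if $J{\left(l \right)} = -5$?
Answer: $- \frac{1}{50} \approx -0.02$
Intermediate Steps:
$Z = 15$ ($Z = -1 + \left(6 + \frac{4}{-2}\right)^{2} = -1 + \left(6 + 4 \left(- \frac{1}{2}\right)\right)^{2} = -1 + \left(6 - 2\right)^{2} = -1 + 4^{2} = -1 + 16 = 15$)
$\frac{1}{Z 0 + 10 J{\left(4 \right)}} = \frac{1}{15 \cdot 0 + 10 \left(-5\right)} = \frac{1}{0 - 50} = \frac{1}{-50} = - \frac{1}{50}$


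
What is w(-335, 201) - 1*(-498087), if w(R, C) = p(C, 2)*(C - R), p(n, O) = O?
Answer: 499159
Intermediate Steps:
w(R, C) = -2*R + 2*C (w(R, C) = 2*(C - R) = -2*R + 2*C)
w(-335, 201) - 1*(-498087) = (-2*(-335) + 2*201) - 1*(-498087) = (670 + 402) + 498087 = 1072 + 498087 = 499159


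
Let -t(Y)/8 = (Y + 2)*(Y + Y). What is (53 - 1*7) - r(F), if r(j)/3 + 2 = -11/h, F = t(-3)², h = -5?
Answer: 227/5 ≈ 45.400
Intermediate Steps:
t(Y) = -16*Y*(2 + Y) (t(Y) = -8*(Y + 2)*(Y + Y) = -8*(2 + Y)*2*Y = -16*Y*(2 + Y))
F = 2304 (F = (-16*(-3)*(2 - 3))² = (-16*(-3)*(-1))² = (-48)² = 2304)
r(j) = ⅗ (r(j) = -6 + 3*(-11/(-5)) = -6 + 3*(-11*(-⅕)) = -6 + 3*(11/5) = -6 + 33/5 = ⅗)
(53 - 1*7) - r(F) = (53 - 1*7) - 1*⅗ = (53 - 7) - ⅗ = 46 - ⅗ = 227/5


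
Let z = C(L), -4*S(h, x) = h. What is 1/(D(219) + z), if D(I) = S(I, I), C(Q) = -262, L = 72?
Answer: -4/1267 ≈ -0.0031571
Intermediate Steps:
S(h, x) = -h/4
D(I) = -I/4
z = -262
1/(D(219) + z) = 1/(-¼*219 - 262) = 1/(-219/4 - 262) = 1/(-1267/4) = -4/1267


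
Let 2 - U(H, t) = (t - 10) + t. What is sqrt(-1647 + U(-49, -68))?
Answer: I*sqrt(1499) ≈ 38.717*I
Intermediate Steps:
U(H, t) = 12 - 2*t (U(H, t) = 2 - ((t - 10) + t) = 2 - ((-10 + t) + t) = 2 - (-10 + 2*t) = 2 + (10 - 2*t) = 12 - 2*t)
sqrt(-1647 + U(-49, -68)) = sqrt(-1647 + (12 - 2*(-68))) = sqrt(-1647 + (12 + 136)) = sqrt(-1647 + 148) = sqrt(-1499) = I*sqrt(1499)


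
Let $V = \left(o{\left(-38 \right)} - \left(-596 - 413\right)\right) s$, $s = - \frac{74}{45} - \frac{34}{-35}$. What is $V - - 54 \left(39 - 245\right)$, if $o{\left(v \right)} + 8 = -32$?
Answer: $- \frac{1236496}{105} \approx -11776.0$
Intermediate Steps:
$s = - \frac{212}{315}$ ($s = \left(-74\right) \frac{1}{45} - - \frac{34}{35} = - \frac{74}{45} + \frac{34}{35} = - \frac{212}{315} \approx -0.67302$)
$o{\left(v \right)} = -40$ ($o{\left(v \right)} = -8 - 32 = -40$)
$V = - \frac{68476}{105}$ ($V = \left(-40 - \left(-596 - 413\right)\right) \left(- \frac{212}{315}\right) = \left(-40 - -1009\right) \left(- \frac{212}{315}\right) = \left(-40 + 1009\right) \left(- \frac{212}{315}\right) = 969 \left(- \frac{212}{315}\right) = - \frac{68476}{105} \approx -652.15$)
$V - - 54 \left(39 - 245\right) = - \frac{68476}{105} - - 54 \left(39 - 245\right) = - \frac{68476}{105} - \left(-54\right) \left(-206\right) = - \frac{68476}{105} - 11124 = - \frac{1236496}{105}$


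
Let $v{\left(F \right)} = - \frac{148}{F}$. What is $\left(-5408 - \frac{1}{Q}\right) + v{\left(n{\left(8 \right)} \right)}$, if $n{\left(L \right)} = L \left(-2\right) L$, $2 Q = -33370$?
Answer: $- \frac{2886821983}{533920} \approx -5406.8$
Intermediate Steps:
$Q = -16685$ ($Q = \frac{1}{2} \left(-33370\right) = -16685$)
$n{\left(L \right)} = - 2 L^{2}$ ($n{\left(L \right)} = - 2 L L = - 2 L^{2}$)
$\left(-5408 - \frac{1}{Q}\right) + v{\left(n{\left(8 \right)} \right)} = \left(-5408 - \frac{1}{-16685}\right) - \frac{148}{\left(-2\right) 8^{2}} = \left(-5408 - - \frac{1}{16685}\right) - \frac{148}{\left(-2\right) 64} = \left(-5408 + \frac{1}{16685}\right) - \frac{148}{-128} = - \frac{90232479}{16685} - - \frac{37}{32} = - \frac{90232479}{16685} + \frac{37}{32} = - \frac{2886821983}{533920}$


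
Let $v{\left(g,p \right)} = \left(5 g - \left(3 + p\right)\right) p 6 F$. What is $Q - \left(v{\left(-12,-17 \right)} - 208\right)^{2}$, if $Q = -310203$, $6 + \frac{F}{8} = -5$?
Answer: $-170655225019$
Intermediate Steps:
$F = -88$ ($F = -48 + 8 \left(-5\right) = -48 - 40 = -88$)
$v{\left(g,p \right)} = - 528 p \left(-3 - p + 5 g\right)$ ($v{\left(g,p \right)} = \left(5 g - \left(3 + p\right)\right) p 6 \left(-88\right) = \left(-3 - p + 5 g\right) 6 p \left(-88\right) = 6 p \left(-3 - p + 5 g\right) \left(-88\right) = - 528 p \left(-3 - p + 5 g\right)$)
$Q - \left(v{\left(-12,-17 \right)} - 208\right)^{2} = -310203 - \left(528 \left(-17\right) \left(3 - 17 - -60\right) - 208\right)^{2} = -310203 - \left(528 \left(-17\right) \left(3 - 17 + 60\right) - 208\right)^{2} = -310203 - \left(528 \left(-17\right) 46 - 208\right)^{2} = -310203 - \left(-412896 - 208\right)^{2} = -310203 - \left(-413104\right)^{2} = -310203 - 170654914816 = -170655225019$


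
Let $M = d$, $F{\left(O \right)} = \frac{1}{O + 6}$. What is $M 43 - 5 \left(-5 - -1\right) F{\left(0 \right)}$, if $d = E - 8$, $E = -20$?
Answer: $- \frac{12040}{3} \approx -4013.3$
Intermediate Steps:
$F{\left(O \right)} = \frac{1}{6 + O}$
$d = -28$ ($d = -20 - 8 = -28$)
$M = -28$
$M 43 - 5 \left(-5 - -1\right) F{\left(0 \right)} = \left(-28\right) 43 \frac{\left(-5\right) \left(-5 - -1\right)}{6 + 0} = - 1204 \frac{\left(-5\right) \left(-5 + 1\right)}{6} = - 1204 \left(-5\right) \left(-4\right) \frac{1}{6} = - 1204 \cdot 20 \cdot \frac{1}{6} = \left(-1204\right) \frac{10}{3} = - \frac{12040}{3}$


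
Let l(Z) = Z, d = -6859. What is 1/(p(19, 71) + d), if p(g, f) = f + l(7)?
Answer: -1/6781 ≈ -0.00014747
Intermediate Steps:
p(g, f) = 7 + f (p(g, f) = f + 7 = 7 + f)
1/(p(19, 71) + d) = 1/((7 + 71) - 6859) = 1/(78 - 6859) = 1/(-6781) = -1/6781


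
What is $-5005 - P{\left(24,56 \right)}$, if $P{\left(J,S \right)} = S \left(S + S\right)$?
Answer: $-11277$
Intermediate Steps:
$P{\left(J,S \right)} = 2 S^{2}$ ($P{\left(J,S \right)} = S 2 S = 2 S^{2}$)
$-5005 - P{\left(24,56 \right)} = -5005 - 2 \cdot 56^{2} = -5005 - 2 \cdot 3136 = -5005 - 6272 = -11277$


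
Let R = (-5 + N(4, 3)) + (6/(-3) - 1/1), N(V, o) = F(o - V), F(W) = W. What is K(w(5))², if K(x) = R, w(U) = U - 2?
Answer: 81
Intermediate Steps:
N(V, o) = o - V
w(U) = -2 + U
R = -9 (R = (-5 + (3 - 1*4)) + (6/(-3) - 1/1) = (-5 + (3 - 4)) + (6*(-⅓) - 1*1) = (-5 - 1) + (-2 - 1) = -6 - 3 = -9)
K(x) = -9
K(w(5))² = (-9)² = 81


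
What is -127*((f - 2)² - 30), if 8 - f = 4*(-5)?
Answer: -82042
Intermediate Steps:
f = 28 (f = 8 - 4*(-5) = 8 - 1*(-20) = 8 + 20 = 28)
-127*((f - 2)² - 30) = -127*((28 - 2)² - 30) = -127*(26² - 30) = -127*(676 - 30) = -127*646 = -82042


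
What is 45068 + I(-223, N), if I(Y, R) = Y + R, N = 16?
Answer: 44861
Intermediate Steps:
I(Y, R) = R + Y
45068 + I(-223, N) = 45068 + (16 - 223) = 45068 - 207 = 44861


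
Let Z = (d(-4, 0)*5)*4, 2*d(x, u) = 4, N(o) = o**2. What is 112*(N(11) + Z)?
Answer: 18032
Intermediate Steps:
d(x, u) = 2 (d(x, u) = (1/2)*4 = 2)
Z = 40 (Z = (2*5)*4 = 10*4 = 40)
112*(N(11) + Z) = 112*(11**2 + 40) = 112*(121 + 40) = 112*161 = 18032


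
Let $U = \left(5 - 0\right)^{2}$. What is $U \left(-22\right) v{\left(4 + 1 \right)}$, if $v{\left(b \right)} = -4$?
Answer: $2200$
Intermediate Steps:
$U = 25$ ($U = \left(5 + 0\right)^{2} = 5^{2} = 25$)
$U \left(-22\right) v{\left(4 + 1 \right)} = 25 \left(-22\right) \left(-4\right) = \left(-550\right) \left(-4\right) = 2200$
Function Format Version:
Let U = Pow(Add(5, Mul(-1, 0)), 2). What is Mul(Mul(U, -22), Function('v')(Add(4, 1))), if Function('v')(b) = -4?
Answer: 2200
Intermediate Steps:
U = 25 (U = Pow(Add(5, 0), 2) = Pow(5, 2) = 25)
Mul(Mul(U, -22), Function('v')(Add(4, 1))) = Mul(Mul(25, -22), -4) = Mul(-550, -4) = 2200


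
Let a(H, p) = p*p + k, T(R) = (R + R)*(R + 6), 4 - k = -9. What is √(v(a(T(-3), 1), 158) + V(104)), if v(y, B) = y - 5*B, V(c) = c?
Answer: 4*I*√42 ≈ 25.923*I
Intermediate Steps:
k = 13 (k = 4 - 1*(-9) = 4 + 9 = 13)
T(R) = 2*R*(6 + R) (T(R) = (2*R)*(6 + R) = 2*R*(6 + R))
a(H, p) = 13 + p² (a(H, p) = p*p + 13 = p² + 13 = 13 + p²)
√(v(a(T(-3), 1), 158) + V(104)) = √(((13 + 1²) - 5*158) + 104) = √(((13 + 1) - 790) + 104) = √((14 - 790) + 104) = √(-776 + 104) = √(-672) = 4*I*√42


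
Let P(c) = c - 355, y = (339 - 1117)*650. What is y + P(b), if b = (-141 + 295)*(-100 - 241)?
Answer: -558569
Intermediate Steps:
y = -505700 (y = -778*650 = -505700)
b = -52514 (b = 154*(-341) = -52514)
P(c) = -355 + c
y + P(b) = -505700 + (-355 - 52514) = -505700 - 52869 = -558569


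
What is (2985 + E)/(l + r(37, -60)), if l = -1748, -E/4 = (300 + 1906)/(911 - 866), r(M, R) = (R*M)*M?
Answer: -125501/3774960 ≈ -0.033246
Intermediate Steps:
r(M, R) = R*M**2 (r(M, R) = (M*R)*M = R*M**2)
E = -8824/45 (E = -4*(300 + 1906)/(911 - 866) = -8824/45 ≈ -196.09)
(2985 + E)/(l + r(37, -60)) = (2985 - 8824/45)/(-1748 - 60*37**2) = 125501/(45*(-1748 - 60*1369)) = 125501/(45*(-1748 - 82140)) = (125501/45)/(-83888) = (125501/45)*(-1/83888) = -125501/3774960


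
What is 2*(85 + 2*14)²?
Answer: 25538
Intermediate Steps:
2*(85 + 2*14)² = 2*(85 + 28)² = 2*113² = 2*12769 = 25538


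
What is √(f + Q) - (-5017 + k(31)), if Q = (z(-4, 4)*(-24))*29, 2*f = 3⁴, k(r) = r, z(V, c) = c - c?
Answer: 4986 + 9*√2/2 ≈ 4992.4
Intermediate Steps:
z(V, c) = 0
f = 81/2 (f = (½)*3⁴ = (½)*81 = 81/2 ≈ 40.500)
Q = 0 (Q = (0*(-24))*29 = 0*29 = 0)
√(f + Q) - (-5017 + k(31)) = √(81/2 + 0) - (-5017 + 31) = √(81/2) - 1*(-4986) = 9*√2/2 + 4986 = 4986 + 9*√2/2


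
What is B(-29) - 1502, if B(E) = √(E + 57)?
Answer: -1502 + 2*√7 ≈ -1496.7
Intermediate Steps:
B(E) = √(57 + E)
B(-29) - 1502 = √(57 - 29) - 1502 = √28 - 1502 = 2*√7 - 1502 = -1502 + 2*√7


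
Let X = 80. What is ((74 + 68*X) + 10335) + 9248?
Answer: 25097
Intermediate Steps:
((74 + 68*X) + 10335) + 9248 = ((74 + 68*80) + 10335) + 9248 = ((74 + 5440) + 10335) + 9248 = (5514 + 10335) + 9248 = 15849 + 9248 = 25097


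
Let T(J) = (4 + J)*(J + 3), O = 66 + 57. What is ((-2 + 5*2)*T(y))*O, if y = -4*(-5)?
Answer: 543168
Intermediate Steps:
O = 123
y = 20
T(J) = (3 + J)*(4 + J) (T(J) = (4 + J)*(3 + J) = (3 + J)*(4 + J))
((-2 + 5*2)*T(y))*O = ((-2 + 5*2)*(12 + 20**2 + 7*20))*123 = ((-2 + 10)*(12 + 400 + 140))*123 = (8*552)*123 = 4416*123 = 543168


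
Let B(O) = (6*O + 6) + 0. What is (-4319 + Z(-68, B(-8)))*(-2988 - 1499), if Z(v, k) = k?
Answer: 19567807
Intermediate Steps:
B(O) = 6 + 6*O (B(O) = (6 + 6*O) + 0 = 6 + 6*O)
(-4319 + Z(-68, B(-8)))*(-2988 - 1499) = (-4319 + (6 + 6*(-8)))*(-2988 - 1499) = (-4319 + (6 - 48))*(-4487) = (-4319 - 42)*(-4487) = -4361*(-4487) = 19567807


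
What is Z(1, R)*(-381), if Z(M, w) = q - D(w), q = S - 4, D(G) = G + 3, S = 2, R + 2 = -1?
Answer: 762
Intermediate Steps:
R = -3 (R = -2 - 1 = -3)
D(G) = 3 + G
q = -2 (q = 2 - 4 = -2)
Z(M, w) = -5 - w (Z(M, w) = -2 - (3 + w) = -2 + (-3 - w) = -5 - w)
Z(1, R)*(-381) = (-5 - 1*(-3))*(-381) = (-5 + 3)*(-381) = -2*(-381) = 762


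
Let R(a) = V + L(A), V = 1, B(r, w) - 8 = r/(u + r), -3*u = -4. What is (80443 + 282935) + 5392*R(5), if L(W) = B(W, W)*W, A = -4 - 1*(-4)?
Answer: 368770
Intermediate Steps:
u = 4/3 (u = -1/3*(-4) = 4/3 ≈ 1.3333)
B(r, w) = 8 + r/(4/3 + r)
A = 0 (A = -4 + 4 = 0)
L(W) = W*(32 + 27*W)/(4 + 3*W) (L(W) = ((32 + 27*W)/(4 + 3*W))*W = W*(32 + 27*W)/(4 + 3*W))
R(a) = 1 (R(a) = 1 + 0*(32 + 27*0)/(4 + 3*0) = 1 + 0*(32 + 0)/(4 + 0) = 1 + 0*32/4 = 1 + 0*(1/4)*32 = 1 + 0 = 1)
(80443 + 282935) + 5392*R(5) = (80443 + 282935) + 5392*1 = 363378 + 5392 = 368770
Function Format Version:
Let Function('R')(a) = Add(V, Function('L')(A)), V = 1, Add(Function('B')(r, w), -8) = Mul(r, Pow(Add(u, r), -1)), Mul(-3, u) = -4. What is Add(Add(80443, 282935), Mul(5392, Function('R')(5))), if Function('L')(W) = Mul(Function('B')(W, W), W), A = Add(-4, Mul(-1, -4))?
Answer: 368770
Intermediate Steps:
u = Rational(4, 3) (u = Mul(Rational(-1, 3), -4) = Rational(4, 3) ≈ 1.3333)
Function('B')(r, w) = Add(8, Mul(r, Pow(Add(Rational(4, 3), r), -1)))
A = 0 (A = Add(-4, 4) = 0)
Function('L')(W) = Mul(W, Pow(Add(4, Mul(3, W)), -1), Add(32, Mul(27, W))) (Function('L')(W) = Mul(Mul(Pow(Add(4, Mul(3, W)), -1), Add(32, Mul(27, W))), W) = Mul(W, Pow(Add(4, Mul(3, W)), -1), Add(32, Mul(27, W))))
Function('R')(a) = 1 (Function('R')(a) = Add(1, Mul(0, Pow(Add(4, Mul(3, 0)), -1), Add(32, Mul(27, 0)))) = Add(1, Mul(0, Pow(Add(4, 0), -1), Add(32, 0))) = Add(1, Mul(0, Pow(4, -1), 32)) = Add(1, Mul(0, Rational(1, 4), 32)) = Add(1, 0) = 1)
Add(Add(80443, 282935), Mul(5392, Function('R')(5))) = Add(Add(80443, 282935), Mul(5392, 1)) = Add(363378, 5392) = 368770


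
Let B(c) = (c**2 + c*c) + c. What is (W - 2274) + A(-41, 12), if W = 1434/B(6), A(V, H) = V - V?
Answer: -29323/13 ≈ -2255.6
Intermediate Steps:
A(V, H) = 0
B(c) = c + 2*c**2 (B(c) = (c**2 + c**2) + c = 2*c**2 + c = c + 2*c**2)
W = 239/13 (W = 1434/((6*(1 + 2*6))) = 1434/((6*(1 + 12))) = 1434/((6*13)) = 1434/78 = 1434*(1/78) = 239/13 ≈ 18.385)
(W - 2274) + A(-41, 12) = (239/13 - 2274) + 0 = -29323/13 + 0 = -29323/13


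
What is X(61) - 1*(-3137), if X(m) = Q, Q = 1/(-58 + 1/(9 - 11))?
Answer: 367027/117 ≈ 3137.0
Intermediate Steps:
Q = -2/117 (Q = 1/(-58 + 1/(-2)) = 1/(-58 - 1/2) = 1/(-117/2) = -2/117 ≈ -0.017094)
X(m) = -2/117
X(61) - 1*(-3137) = -2/117 - 1*(-3137) = -2/117 + 3137 = 367027/117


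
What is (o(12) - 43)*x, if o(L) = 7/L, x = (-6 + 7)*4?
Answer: -509/3 ≈ -169.67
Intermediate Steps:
x = 4 (x = 1*4 = 4)
(o(12) - 43)*x = (7/12 - 43)*4 = -509/12*4 = -509/3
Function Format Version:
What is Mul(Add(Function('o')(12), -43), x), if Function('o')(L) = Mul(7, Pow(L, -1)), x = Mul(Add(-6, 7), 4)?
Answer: Rational(-509, 3) ≈ -169.67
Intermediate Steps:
x = 4 (x = Mul(1, 4) = 4)
Mul(Add(Function('o')(12), -43), x) = Mul(Add(Mul(7, Pow(12, -1)), -43), 4) = Mul(Add(Mul(7, Rational(1, 12)), -43), 4) = Mul(Add(Rational(7, 12), -43), 4) = Mul(Rational(-509, 12), 4) = Rational(-509, 3)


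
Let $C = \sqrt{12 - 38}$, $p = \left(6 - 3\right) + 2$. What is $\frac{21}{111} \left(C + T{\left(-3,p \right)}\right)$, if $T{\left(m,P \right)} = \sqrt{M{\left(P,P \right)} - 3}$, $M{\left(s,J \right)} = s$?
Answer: $\frac{7 \sqrt{2}}{37} + \frac{7 i \sqrt{26}}{37} \approx 0.26755 + 0.96468 i$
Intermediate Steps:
$p = 5$ ($p = 3 + 2 = 5$)
$T{\left(m,P \right)} = \sqrt{-3 + P}$ ($T{\left(m,P \right)} = \sqrt{P - 3} = \sqrt{-3 + P}$)
$C = i \sqrt{26}$ ($C = \sqrt{-26} = i \sqrt{26} \approx 5.099 i$)
$\frac{21}{111} \left(C + T{\left(-3,p \right)}\right) = \frac{21}{111} \left(i \sqrt{26} + \sqrt{-3 + 5}\right) = 21 \cdot \frac{1}{111} \left(i \sqrt{26} + \sqrt{2}\right) = \frac{7 \left(\sqrt{2} + i \sqrt{26}\right)}{37} = \frac{7 \sqrt{2}}{37} + \frac{7 i \sqrt{26}}{37}$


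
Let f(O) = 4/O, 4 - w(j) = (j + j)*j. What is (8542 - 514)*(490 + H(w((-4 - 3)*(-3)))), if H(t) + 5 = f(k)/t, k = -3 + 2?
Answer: 1709297676/439 ≈ 3.8936e+6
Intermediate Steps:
k = -1
w(j) = 4 - 2*j**2 (w(j) = 4 - (j + j)*j = 4 - 2*j*j = 4 - 2*j**2)
H(t) = -5 - 4/t (H(t) = -5 + (4/(-1))/t = -5 + (4*(-1))/t = -5 - 4/t)
(8542 - 514)*(490 + H(w((-4 - 3)*(-3)))) = (8542 - 514)*(490 + (-5 - 4/(4 - 2*9*(-4 - 3)**2))) = 8028*(490 + (-5 - 4/(4 - 2*(-7*(-3))**2))) = 8028*(490 + (-5 - 4/(4 - 2*21**2))) = 8028*(490 + (-5 - 4/(4 - 2*441))) = 8028*(490 + (-5 - 4/(4 - 882))) = 8028*(490 + (-5 - 4/(-878))) = 8028*(490 + (-5 - 4*(-1/878))) = 8028*(490 + (-5 + 2/439)) = 8028*(490 - 2193/439) = 8028*(212917/439) = 1709297676/439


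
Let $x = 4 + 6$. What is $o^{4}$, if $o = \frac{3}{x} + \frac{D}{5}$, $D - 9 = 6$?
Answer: $\frac{1185921}{10000} \approx 118.59$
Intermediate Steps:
$D = 15$ ($D = 9 + 6 = 15$)
$x = 10$
$o = \frac{33}{10}$ ($o = \frac{3}{10} + \frac{15}{5} = 3 \cdot \frac{1}{10} + 15 \cdot \frac{1}{5} = \frac{3}{10} + 3 = \frac{33}{10} \approx 3.3$)
$o^{4} = \left(\frac{33}{10}\right)^{4} = \frac{1185921}{10000}$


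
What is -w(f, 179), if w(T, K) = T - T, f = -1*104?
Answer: 0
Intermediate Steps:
f = -104
w(T, K) = 0
-w(f, 179) = -1*0 = 0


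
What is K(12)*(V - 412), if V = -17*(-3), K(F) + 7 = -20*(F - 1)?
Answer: 81947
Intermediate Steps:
K(F) = 13 - 20*F (K(F) = -7 - 20*(F - 1) = -7 - 20*(-1 + F) = -7 + (20 - 20*F) = 13 - 20*F)
V = 51
K(12)*(V - 412) = (13 - 20*12)*(51 - 412) = (13 - 240)*(-361) = -227*(-361) = 81947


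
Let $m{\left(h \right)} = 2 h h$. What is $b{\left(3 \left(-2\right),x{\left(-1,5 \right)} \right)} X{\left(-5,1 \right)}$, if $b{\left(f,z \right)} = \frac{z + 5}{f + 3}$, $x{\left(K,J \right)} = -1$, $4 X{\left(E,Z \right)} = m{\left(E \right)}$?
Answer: $- \frac{50}{3} \approx -16.667$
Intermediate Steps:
$m{\left(h \right)} = 2 h^{2}$
$X{\left(E,Z \right)} = \frac{E^{2}}{2}$ ($X{\left(E,Z \right)} = \frac{2 E^{2}}{4} = \frac{E^{2}}{2}$)
$b{\left(f,z \right)} = \frac{5 + z}{3 + f}$
$b{\left(3 \left(-2\right),x{\left(-1,5 \right)} \right)} X{\left(-5,1 \right)} = \frac{5 - 1}{3 + 3 \left(-2\right)} \frac{\left(-5\right)^{2}}{2} = \frac{1}{3 - 6} \cdot 4 \cdot \frac{1}{2} \cdot 25 = \frac{1}{-3} \cdot 4 \cdot \frac{25}{2} = \left(- \frac{1}{3}\right) 4 \cdot \frac{25}{2} = \left(- \frac{4}{3}\right) \frac{25}{2} = - \frac{50}{3}$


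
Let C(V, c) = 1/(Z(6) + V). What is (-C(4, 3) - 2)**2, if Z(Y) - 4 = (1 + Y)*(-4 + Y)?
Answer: 2025/484 ≈ 4.1839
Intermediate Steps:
Z(Y) = 4 + (1 + Y)*(-4 + Y)
C(V, c) = 1/(18 + V) (C(V, c) = 1/(6*(-3 + 6) + V) = 1/(6*3 + V) = 1/(18 + V))
(-C(4, 3) - 2)**2 = (-1/(18 + 4) - 2)**2 = (-1/22 - 2)**2 = (-45/22)**2 = 2025/484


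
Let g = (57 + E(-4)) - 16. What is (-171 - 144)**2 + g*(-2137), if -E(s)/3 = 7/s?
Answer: 1555/4 ≈ 388.75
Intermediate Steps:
E(s) = -21/s
g = 185/4 (g = (57 - 21/(-4)) - 16 = (57 - 21*(-1/4)) - 16 = (57 + 21/4) - 16 = 249/4 - 16 = 185/4 ≈ 46.250)
(-171 - 144)**2 + g*(-2137) = (-171 - 144)**2 + (185/4)*(-2137) = (-315)**2 - 395345/4 = 99225 - 395345/4 = 1555/4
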